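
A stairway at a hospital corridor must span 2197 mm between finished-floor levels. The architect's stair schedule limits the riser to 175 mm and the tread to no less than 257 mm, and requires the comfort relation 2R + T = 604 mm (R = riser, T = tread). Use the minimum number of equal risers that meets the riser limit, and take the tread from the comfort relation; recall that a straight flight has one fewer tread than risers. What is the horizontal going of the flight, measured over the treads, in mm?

3192 mm

⌈2197/175⌉ = 13 risers.
R = 2197 ÷ 13 = 169 mm.
From 2R + T = 604: T = 604 − 338 = 266 mm.
Treads = 13 − 1 = 12; going = 12 × 266 = 3192 mm.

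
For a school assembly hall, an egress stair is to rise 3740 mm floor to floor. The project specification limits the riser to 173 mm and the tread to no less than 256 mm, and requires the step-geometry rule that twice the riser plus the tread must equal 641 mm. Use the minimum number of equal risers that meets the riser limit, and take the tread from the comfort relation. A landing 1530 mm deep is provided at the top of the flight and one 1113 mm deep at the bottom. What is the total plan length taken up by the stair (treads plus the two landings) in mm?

8964 mm

⌈3740/173⌉ = 22 risers.
Riser R = 3740 / 22 = 170 mm, within the 173 mm limit.
T = 641 − 2·170 = 301 mm, which satisfies the 256 mm minimum.
Going = (22 − 1) × 301 = 6321 mm.
Add landings: 6321 + 1530 + 1113 = 8964 mm.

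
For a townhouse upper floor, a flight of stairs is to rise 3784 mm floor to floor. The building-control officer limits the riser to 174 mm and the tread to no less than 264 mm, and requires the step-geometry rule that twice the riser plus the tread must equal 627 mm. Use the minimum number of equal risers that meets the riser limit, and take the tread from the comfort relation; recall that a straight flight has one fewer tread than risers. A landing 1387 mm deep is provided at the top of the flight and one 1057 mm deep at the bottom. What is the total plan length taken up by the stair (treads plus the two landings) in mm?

8387 mm

At most 174 each: 3784/174 = 21.75, giving 22 risers.
Riser R = 3784 / 22 = 172 mm, within the 174 mm limit.
From 2R + T = 627: T = 627 − 344 = 283 mm.
Treads = 22 − 1 = 21; going = 21 × 283 = 5943 mm.
Enclosure = 5943 + 1387 + 1057 = 8387 mm.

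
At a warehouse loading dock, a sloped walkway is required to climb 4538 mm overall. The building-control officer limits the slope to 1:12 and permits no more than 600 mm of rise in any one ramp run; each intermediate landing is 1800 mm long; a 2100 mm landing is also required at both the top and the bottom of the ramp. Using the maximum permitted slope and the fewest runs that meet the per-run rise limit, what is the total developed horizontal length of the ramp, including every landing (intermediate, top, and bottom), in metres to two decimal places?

4538 / 600 = 7.56, so 8 ramp runs are needed. That means 7 intermediate landings.
Ramp run (horizontal) at 1:12: 4538 × 12 = 54456 mm.
7 intermediate landings contribute 7 × 1800 = 12600 mm.
Top and bottom landings: 2 × 2100 = 4200 mm.
Total = 54456 + 12600 + 4200 = 71256 mm.
= 71.26 m.

71.26 m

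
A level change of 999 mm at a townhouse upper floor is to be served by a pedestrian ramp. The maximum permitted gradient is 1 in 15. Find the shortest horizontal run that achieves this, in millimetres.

14985 mm

At 1:15 the run is 15 × 999 = 14985 mm.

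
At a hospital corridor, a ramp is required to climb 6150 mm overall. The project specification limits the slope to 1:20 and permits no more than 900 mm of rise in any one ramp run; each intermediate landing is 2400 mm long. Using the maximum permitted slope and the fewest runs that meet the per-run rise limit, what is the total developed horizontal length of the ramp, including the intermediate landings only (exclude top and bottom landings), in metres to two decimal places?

⌈6150/900⌉ = 7 ramp runs. That means 6 intermediate landings.
Horizontal run for 6150 mm of rise at 1:20 is 6150 × 20 = 123000 mm.
Intermediate landings: 6 × 2400 = 14400 mm.
Total developed length = 123000 + 14400 = 137400 mm.
= 137.40 m.

137.40 m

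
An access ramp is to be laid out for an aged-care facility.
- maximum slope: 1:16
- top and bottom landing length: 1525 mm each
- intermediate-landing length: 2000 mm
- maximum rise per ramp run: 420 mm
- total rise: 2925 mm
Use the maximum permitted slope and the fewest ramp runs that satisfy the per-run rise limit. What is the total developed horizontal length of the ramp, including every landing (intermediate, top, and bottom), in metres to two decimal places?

61.85 m

2925 / 420 = 6.964 → round up to 7 ramp runs. That means 6 intermediate landings.
Horizontal run for 2925 mm of rise at 1:16 is 2925 × 16 = 46800 mm.
Intermediate landings: 6 × 2000 = 12000 mm.
Top and bottom landings: 2 × 1525 = 3050 mm.
Total = 46800 + 12000 + 3050 = 61850 mm.
= 61.85 m.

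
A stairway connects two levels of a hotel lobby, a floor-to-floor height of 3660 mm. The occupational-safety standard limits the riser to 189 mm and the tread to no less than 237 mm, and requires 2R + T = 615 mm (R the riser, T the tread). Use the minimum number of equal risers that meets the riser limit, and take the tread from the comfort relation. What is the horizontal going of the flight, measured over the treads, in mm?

4731 mm

At most 189 each: 3660/189 = 19.37, giving 20 risers.
R = 3660 ÷ 20 = 183 mm.
T = 615 − 2·183 = 249 mm, which satisfies the 237 mm minimum.
Going = (20 − 1) × 249 = 4731 mm.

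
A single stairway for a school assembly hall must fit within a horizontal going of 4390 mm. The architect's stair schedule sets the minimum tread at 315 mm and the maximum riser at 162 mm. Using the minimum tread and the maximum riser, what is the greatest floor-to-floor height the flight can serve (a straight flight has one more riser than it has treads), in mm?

2268 mm

Treads that fit: ⌊4390 / 315⌋ = 13.
Risers = treads + 1 = 14.
Maximum height = 14 × 162 = 2268 mm.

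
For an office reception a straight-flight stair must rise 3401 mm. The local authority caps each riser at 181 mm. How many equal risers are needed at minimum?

19 risers

3401 / 181 = 18.790 → round up to 19 risers.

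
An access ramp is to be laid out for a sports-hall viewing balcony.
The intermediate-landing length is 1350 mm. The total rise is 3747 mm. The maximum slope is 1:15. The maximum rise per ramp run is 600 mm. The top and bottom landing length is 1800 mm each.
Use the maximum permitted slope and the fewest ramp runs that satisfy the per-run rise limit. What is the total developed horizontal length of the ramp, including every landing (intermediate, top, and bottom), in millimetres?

At most 600 each: 3747/600 = 6.25, giving 7 ramp runs. That means 6 intermediate landings.
Ramp run (horizontal) at 1:15: 3747 × 15 = 56205 mm.
Intermediate landings: 6 × 1350 = 8100 mm.
Top and bottom landings: 2 × 1800 = 3600 mm.
Total = 56205 + 8100 + 3600 = 67905 mm.

67905 mm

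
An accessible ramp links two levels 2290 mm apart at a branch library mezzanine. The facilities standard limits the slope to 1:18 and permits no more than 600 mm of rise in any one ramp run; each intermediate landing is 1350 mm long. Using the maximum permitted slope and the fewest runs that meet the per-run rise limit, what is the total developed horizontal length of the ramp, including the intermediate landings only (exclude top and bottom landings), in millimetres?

45270 mm

2290 / 600 = 3.817 → round up to 4 ramp runs. That means 3 intermediate landings.
Horizontal run for 2290 mm of rise at 1:18 is 2290 × 18 = 41220 mm.
3 intermediate landings contribute 3 × 1350 = 4050 mm.
Developed length = 41220 + 4050 = 45270 mm.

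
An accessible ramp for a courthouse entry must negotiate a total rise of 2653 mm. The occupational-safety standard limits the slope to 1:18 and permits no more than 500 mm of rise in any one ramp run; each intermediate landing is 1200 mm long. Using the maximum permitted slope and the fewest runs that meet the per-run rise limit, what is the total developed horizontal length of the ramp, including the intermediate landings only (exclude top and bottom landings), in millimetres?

53754 mm

2653 / 500 = 5.306 → round up to 6 ramp runs. That means 5 intermediate landings.
Ramp run (horizontal) at 1:18: 2653 × 18 = 47754 mm.
Intermediate landings: 5 × 1200 = 6000 mm.
Developed length = 47754 + 6000 = 53754 mm.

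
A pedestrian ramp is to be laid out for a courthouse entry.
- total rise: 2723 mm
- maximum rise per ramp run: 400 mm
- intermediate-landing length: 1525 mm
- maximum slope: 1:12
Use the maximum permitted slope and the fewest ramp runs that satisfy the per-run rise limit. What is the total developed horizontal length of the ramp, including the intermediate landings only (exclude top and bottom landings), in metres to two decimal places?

41.83 m

At most 400 each: 2723/400 = 6.81, giving 7 ramp runs. That means 6 intermediate landings.
Ramp run (horizontal) at 1:12: 2723 × 12 = 32676 mm.
Intermediate landings: 6 × 1525 = 9150 mm.
Total developed length = 32676 + 9150 = 41826 mm.
= 41.83 m.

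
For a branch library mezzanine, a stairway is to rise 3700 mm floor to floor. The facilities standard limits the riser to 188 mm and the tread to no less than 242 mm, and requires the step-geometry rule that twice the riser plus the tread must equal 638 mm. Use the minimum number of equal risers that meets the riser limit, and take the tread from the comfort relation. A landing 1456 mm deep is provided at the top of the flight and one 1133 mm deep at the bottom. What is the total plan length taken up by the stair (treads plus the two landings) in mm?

7681 mm

3700 / 188 = 19.681 → round up to 20 risers.
Each riser is 3700/20 = 185 mm (≤ 188 mm).
From 2R + T = 638: T = 638 − 370 = 268 mm.
Going = (20 − 1) × 268 = 5092 mm.
Enclosure = 5092 + 1456 + 1133 = 7681 mm.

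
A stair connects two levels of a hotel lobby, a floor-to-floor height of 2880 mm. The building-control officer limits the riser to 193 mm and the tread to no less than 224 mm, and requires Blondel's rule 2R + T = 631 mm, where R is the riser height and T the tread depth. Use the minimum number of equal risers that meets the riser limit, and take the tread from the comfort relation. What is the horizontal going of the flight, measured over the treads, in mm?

At most 193 each: 2880/193 = 14.92, giving 15 risers.
R = 2880 ÷ 15 = 192 mm.
T = 631 − 2·192 = 247 mm, which satisfies the 224 mm minimum.
15 risers give 14 treads; going = 14 × 247 = 3458 mm.

3458 mm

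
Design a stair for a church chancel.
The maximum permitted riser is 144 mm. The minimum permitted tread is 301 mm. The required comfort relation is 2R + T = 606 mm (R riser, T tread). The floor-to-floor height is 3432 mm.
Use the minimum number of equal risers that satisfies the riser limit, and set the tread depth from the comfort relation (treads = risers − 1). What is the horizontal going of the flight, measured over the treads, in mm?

7360 mm

3432 / 144 = 23.833 → round up to 24 risers.
Each riser is 3432/24 = 143 mm (≤ 144 mm).
Tread T = 606 − 2 × 143 = 320 mm (≥ 301 mm).
Treads = 24 − 1 = 23; going = 23 × 320 = 7360 mm.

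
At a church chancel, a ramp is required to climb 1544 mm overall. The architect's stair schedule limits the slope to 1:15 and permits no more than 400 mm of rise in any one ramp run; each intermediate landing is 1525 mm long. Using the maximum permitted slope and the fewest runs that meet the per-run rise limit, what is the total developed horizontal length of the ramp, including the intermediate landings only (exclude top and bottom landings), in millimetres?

27735 mm

At most 400 each: 1544/400 = 3.86, giving 4 ramp runs. That means 3 intermediate landings.
Horizontal run for 1544 mm of rise at 1:15 is 1544 × 15 = 23160 mm.
3 intermediate landings contribute 3 × 1525 = 4575 mm.
Total developed length = 23160 + 4575 = 27735 mm.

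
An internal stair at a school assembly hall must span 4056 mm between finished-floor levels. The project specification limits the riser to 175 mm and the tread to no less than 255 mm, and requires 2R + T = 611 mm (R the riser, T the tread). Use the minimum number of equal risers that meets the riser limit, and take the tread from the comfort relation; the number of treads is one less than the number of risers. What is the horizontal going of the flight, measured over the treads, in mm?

At most 175 each: 4056/175 = 23.18, giving 24 risers.
R = 4056 ÷ 24 = 169 mm.
Tread T = 611 − 2 × 169 = 273 mm (≥ 255 mm).
24 risers give 23 treads; going = 23 × 273 = 6279 mm.

6279 mm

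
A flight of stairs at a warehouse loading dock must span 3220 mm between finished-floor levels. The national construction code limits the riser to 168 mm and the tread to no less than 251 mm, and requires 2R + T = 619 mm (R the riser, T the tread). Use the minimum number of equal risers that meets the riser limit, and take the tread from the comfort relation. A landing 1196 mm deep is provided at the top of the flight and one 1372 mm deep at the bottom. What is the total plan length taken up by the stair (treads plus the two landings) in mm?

⌈3220/168⌉ = 20 risers.
Each riser is 3220/20 = 161 mm (≤ 168 mm).
From 2R + T = 619: T = 619 − 322 = 297 mm.
20 risers give 19 treads; going = 19 × 297 = 5643 mm.
Add landings: 5643 + 1196 + 1372 = 8211 mm.

8211 mm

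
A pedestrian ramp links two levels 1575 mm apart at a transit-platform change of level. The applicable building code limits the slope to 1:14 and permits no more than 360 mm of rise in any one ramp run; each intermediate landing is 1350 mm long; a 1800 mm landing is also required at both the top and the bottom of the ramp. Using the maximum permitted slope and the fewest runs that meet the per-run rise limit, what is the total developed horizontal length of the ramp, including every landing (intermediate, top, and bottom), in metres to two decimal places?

31.05 m

1575 / 360 = 4.38, so 5 ramp runs are needed. That means 4 intermediate landings.
Ramp run (horizontal) at 1:14: 1575 × 14 = 22050 mm.
4 intermediate landings contribute 4 × 1350 = 5400 mm.
Top and bottom landings: 2 × 1800 = 3600 mm.
Total = 22050 + 5400 + 3600 = 31050 mm.
= 31.05 m.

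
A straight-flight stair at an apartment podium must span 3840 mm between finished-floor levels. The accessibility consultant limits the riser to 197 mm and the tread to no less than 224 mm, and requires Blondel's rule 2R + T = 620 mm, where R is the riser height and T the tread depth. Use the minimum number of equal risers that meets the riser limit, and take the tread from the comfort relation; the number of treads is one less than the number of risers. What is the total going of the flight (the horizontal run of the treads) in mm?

4484 mm

3840 / 197 = 19.49, so 20 risers are needed.
R = 3840 ÷ 20 = 192 mm.
T = 620 − 2·192 = 236 mm, which satisfies the 224 mm minimum.
Treads = 20 − 1 = 19; going = 19 × 236 = 4484 mm.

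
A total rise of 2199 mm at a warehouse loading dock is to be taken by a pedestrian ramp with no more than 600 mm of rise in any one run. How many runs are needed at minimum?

At most 600 each: 2199/600 = 3.67, giving 4 ramp runs.

4 runs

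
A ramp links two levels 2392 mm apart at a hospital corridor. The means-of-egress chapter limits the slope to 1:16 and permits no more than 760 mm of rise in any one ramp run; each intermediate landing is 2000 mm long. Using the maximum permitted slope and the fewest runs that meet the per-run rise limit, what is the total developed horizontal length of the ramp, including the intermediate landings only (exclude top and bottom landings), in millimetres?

2392 / 760 = 3.147 → round up to 4 ramp runs. That means 3 intermediate landings.
Ramp run (horizontal) at 1:16: 2392 × 16 = 38272 mm.
Intermediate landings: 3 × 2000 = 6000 mm.
Developed length = 38272 + 6000 = 44272 mm.

44272 mm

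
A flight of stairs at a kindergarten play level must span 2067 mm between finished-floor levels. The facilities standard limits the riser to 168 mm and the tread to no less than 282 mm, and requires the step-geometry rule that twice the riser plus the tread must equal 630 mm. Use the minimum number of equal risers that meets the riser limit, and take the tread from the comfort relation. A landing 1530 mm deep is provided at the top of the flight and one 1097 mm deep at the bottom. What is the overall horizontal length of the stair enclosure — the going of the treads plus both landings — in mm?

⌈2067/168⌉ = 13 risers.
R = 2067 ÷ 13 = 159 mm.
From 2R + T = 630: T = 630 − 318 = 312 mm.
Going = (13 − 1) × 312 = 3744 mm.
Add landings: 3744 + 1530 + 1097 = 6371 mm.

6371 mm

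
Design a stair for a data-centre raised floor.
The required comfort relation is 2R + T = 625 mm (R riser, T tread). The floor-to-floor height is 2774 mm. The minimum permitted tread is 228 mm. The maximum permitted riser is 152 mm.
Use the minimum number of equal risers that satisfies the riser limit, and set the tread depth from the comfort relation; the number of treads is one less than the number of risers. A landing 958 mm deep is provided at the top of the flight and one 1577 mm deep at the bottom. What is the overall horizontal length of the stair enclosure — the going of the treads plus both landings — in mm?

8529 mm

2774 / 152 = 18.25, so 19 risers are needed.
Each riser is 2774/19 = 146 mm (≤ 152 mm).
Tread T = 625 − 2 × 146 = 333 mm (≥ 228 mm).
Going = (19 − 1) × 333 = 5994 mm.
Enclosure = 5994 + 958 + 1577 = 8529 mm.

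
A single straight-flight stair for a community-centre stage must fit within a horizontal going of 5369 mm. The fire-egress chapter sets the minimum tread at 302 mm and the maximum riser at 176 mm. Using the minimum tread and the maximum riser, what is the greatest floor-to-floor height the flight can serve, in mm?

Treads that fit: ⌊5369 / 302⌋ = 17.
Risers = treads + 1 = 18.
Maximum height = 18 × 176 = 3168 mm.

3168 mm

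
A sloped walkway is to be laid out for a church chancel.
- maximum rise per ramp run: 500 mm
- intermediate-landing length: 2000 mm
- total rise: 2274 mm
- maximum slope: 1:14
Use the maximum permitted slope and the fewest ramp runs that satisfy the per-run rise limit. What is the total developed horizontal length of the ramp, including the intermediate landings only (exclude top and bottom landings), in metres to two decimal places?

39.84 m

At most 500 each: 2274/500 = 4.55, giving 5 ramp runs. That means 4 intermediate landings.
Horizontal run for 2274 mm of rise at 1:14 is 2274 × 14 = 31836 mm.
4 intermediate landings contribute 4 × 2000 = 8000 mm.
Developed length = 31836 + 8000 = 39836 mm.
= 39.84 m.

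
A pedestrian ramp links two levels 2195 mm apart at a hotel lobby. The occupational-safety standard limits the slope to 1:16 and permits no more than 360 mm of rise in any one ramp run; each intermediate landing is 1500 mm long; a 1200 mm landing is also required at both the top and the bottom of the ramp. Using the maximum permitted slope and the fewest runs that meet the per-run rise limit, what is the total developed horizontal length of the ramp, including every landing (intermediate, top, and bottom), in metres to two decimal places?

2195 / 360 = 6.097 → round up to 7 ramp runs. That means 6 intermediate landings.
Horizontal run for 2195 mm of rise at 1:16 is 2195 × 16 = 35120 mm.
Intermediate landings: 6 × 1500 = 9000 mm.
Top and bottom landings: 2 × 1200 = 2400 mm.
Total = 35120 + 9000 + 2400 = 46520 mm.
= 46.52 m.

46.52 m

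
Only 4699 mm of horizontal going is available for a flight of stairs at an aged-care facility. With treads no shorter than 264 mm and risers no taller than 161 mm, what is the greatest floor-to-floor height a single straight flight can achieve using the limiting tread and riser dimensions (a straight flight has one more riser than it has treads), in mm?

2898 mm

Treads that fit: ⌊4699 / 264⌋ = 17.
Risers = treads + 1 = 18.
Maximum height = 18 × 161 = 2898 mm.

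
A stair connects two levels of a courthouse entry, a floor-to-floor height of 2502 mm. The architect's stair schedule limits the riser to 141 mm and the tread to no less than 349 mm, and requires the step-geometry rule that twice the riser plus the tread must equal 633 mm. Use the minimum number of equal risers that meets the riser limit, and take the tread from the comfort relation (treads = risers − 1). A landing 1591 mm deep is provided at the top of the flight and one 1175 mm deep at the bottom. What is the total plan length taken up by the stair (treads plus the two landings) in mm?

8801 mm

At most 141 each: 2502/141 = 17.74, giving 18 risers.
R = 2502 ÷ 18 = 139 mm.
T = 633 − 2·139 = 355 mm, which satisfies the 349 mm minimum.
Going = (18 − 1) × 355 = 6035 mm.
Enclosure = 6035 + 1591 + 1175 = 8801 mm.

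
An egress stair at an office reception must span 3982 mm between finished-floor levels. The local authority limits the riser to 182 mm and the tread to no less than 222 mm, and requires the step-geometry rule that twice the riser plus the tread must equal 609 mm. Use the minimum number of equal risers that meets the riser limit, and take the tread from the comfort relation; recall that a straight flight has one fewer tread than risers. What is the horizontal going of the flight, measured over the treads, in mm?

3982 / 182 = 21.88, so 22 risers are needed.
Each riser is 3982/22 = 181 mm (≤ 182 mm).
From 2R + T = 609: T = 609 − 362 = 247 mm.
Treads = 22 − 1 = 21; going = 21 × 247 = 5187 mm.

5187 mm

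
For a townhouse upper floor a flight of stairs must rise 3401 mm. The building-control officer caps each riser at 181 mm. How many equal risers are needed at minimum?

At most 181 each: 3401/181 = 18.79, giving 19 risers.

19 risers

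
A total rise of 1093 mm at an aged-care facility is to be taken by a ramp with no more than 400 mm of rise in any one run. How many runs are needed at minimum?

⌈1093/400⌉ = 3 ramp runs.

3 runs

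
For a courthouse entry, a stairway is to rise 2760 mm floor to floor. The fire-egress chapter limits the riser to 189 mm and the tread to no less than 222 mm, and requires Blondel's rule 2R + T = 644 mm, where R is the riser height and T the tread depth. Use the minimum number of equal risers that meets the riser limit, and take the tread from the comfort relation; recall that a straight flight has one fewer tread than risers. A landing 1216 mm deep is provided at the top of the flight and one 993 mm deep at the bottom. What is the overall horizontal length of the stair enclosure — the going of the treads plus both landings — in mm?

6073 mm

2760 / 189 = 14.603 → round up to 15 risers.
Riser R = 2760 / 15 = 184 mm, within the 189 mm limit.
Tread T = 644 − 2 × 184 = 276 mm (≥ 222 mm).
15 risers give 14 treads; going = 14 × 276 = 3864 mm.
Add landings: 3864 + 1216 + 993 = 6073 mm.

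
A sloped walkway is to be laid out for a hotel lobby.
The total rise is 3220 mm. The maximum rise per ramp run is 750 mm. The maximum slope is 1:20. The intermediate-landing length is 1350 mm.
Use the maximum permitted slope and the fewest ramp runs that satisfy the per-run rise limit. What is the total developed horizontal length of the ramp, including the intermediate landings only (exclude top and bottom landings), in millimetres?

69800 mm

⌈3220/750⌉ = 5 ramp runs. That means 4 intermediate landings.
Horizontal run for 3220 mm of rise at 1:20 is 3220 × 20 = 64400 mm.
4 intermediate landings contribute 4 × 1350 = 5400 mm.
Total developed length = 64400 + 5400 = 69800 mm.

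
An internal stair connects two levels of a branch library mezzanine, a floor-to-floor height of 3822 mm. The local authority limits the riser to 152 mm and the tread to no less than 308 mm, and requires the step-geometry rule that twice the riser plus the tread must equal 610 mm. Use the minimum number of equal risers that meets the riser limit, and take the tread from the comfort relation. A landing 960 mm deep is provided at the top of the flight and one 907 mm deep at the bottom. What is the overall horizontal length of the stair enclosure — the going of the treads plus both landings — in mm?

3822 / 152 = 25.14, so 26 risers are needed.
Each riser is 3822/26 = 147 mm (≤ 152 mm).
Tread T = 610 − 2 × 147 = 316 mm (≥ 308 mm).
26 risers give 25 treads; going = 25 × 316 = 7900 mm.
Add landings: 7900 + 960 + 907 = 9767 mm.

9767 mm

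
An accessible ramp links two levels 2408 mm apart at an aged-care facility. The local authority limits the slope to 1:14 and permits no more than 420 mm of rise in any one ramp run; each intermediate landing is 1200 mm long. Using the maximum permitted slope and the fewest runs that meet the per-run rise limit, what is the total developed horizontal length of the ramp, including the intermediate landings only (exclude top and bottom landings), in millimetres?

39712 mm

2408 / 420 = 5.733 → round up to 6 ramp runs. That means 5 intermediate landings.
Ramp run (horizontal) at 1:14: 2408 × 14 = 33712 mm.
5 intermediate landings contribute 5 × 1200 = 6000 mm.
Total developed length = 33712 + 6000 = 39712 mm.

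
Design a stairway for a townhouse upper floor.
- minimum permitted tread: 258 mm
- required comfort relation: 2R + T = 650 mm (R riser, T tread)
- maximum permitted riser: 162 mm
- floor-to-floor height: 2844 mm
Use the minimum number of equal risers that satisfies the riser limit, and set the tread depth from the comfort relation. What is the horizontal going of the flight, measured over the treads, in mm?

⌈2844/162⌉ = 18 risers.
R = 2844 ÷ 18 = 158 mm.
T = 650 − 2·158 = 334 mm, which satisfies the 258 mm minimum.
18 risers give 17 treads; going = 17 × 334 = 5678 mm.

5678 mm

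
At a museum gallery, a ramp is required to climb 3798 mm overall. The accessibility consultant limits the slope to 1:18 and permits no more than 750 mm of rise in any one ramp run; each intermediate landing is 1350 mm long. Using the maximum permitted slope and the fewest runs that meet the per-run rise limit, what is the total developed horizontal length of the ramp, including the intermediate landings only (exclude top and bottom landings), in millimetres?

75114 mm

3798 / 750 = 5.064 → round up to 6 ramp runs. That means 5 intermediate landings.
Horizontal run for 3798 mm of rise at 1:18 is 3798 × 18 = 68364 mm.
5 intermediate landings contribute 5 × 1350 = 6750 mm.
Total developed length = 68364 + 6750 = 75114 mm.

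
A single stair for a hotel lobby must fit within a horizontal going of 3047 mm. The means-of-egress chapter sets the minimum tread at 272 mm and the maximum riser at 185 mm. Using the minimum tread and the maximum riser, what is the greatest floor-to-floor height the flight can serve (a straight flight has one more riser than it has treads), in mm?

2220 mm

3047 / 272 = 11.20, so 11 treads fit.
Risers = treads + 1 = 12.
Maximum height = 12 × 185 = 2220 mm.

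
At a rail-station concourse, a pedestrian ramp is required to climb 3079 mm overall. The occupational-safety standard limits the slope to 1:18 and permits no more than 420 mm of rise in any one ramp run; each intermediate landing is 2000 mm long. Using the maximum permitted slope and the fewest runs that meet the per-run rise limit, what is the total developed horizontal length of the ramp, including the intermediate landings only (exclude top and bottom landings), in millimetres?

⌈3079/420⌉ = 8 ramp runs. That means 7 intermediate landings.
Ramp run (horizontal) at 1:18: 3079 × 18 = 55422 mm.
7 intermediate landings contribute 7 × 2000 = 14000 mm.
Total developed length = 55422 + 14000 = 69422 mm.

69422 mm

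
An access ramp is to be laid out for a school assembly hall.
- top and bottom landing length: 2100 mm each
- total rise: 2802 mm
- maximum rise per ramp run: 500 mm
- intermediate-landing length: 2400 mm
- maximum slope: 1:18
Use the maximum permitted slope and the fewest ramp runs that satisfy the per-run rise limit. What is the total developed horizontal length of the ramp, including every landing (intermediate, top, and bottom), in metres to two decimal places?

2802 / 500 = 5.60, so 6 ramp runs are needed. That means 5 intermediate landings.
Ramp run (horizontal) at 1:18: 2802 × 18 = 50436 mm.
Intermediate landings: 5 × 2400 = 12000 mm.
Top and bottom landings: 2 × 2100 = 4200 mm.
Total = 50436 + 12000 + 4200 = 66636 mm.
= 66.64 m.

66.64 m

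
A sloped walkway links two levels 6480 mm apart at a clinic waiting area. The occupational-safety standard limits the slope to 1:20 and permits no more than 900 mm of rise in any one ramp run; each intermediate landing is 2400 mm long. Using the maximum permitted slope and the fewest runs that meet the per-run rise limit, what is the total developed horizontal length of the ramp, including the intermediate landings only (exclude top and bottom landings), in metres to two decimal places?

146.40 m

⌈6480/900⌉ = 8 ramp runs. That means 7 intermediate landings.
Ramp run (horizontal) at 1:20: 6480 × 20 = 129600 mm.
7 intermediate landings contribute 7 × 2400 = 16800 mm.
Total developed length = 129600 + 16800 = 146400 mm.
= 146.40 m.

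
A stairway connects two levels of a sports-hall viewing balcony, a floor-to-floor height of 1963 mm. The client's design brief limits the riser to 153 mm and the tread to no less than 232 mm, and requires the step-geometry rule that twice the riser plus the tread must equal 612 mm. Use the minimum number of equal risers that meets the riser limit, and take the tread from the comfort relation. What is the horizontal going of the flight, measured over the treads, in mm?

1963 / 153 = 12.83, so 13 risers are needed.
R = 1963 ÷ 13 = 151 mm.
T = 612 − 2·151 = 310 mm, which satisfies the 232 mm minimum.
Going = (13 − 1) × 310 = 3720 mm.

3720 mm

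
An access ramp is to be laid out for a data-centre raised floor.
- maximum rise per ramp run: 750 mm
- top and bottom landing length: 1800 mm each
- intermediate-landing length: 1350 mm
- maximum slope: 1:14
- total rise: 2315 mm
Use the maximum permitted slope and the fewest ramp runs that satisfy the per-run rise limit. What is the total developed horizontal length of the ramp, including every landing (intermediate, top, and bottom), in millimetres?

⌈2315/750⌉ = 4 ramp runs. That means 3 intermediate landings.
Ramp run (horizontal) at 1:14: 2315 × 14 = 32410 mm.
3 intermediate landings contribute 3 × 1350 = 4050 mm.
Top and bottom landings: 2 × 1800 = 3600 mm.
Total = 32410 + 4050 + 3600 = 40060 mm.

40060 mm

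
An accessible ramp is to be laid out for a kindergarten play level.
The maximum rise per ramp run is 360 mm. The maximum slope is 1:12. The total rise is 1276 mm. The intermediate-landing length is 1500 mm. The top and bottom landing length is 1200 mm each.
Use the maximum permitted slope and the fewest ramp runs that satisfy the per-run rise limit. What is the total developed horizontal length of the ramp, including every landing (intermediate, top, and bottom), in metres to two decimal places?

22.21 m

1276 / 360 = 3.544 → round up to 4 ramp runs. That means 3 intermediate landings.
Horizontal run for 1276 mm of rise at 1:12 is 1276 × 12 = 15312 mm.
3 intermediate landings contribute 3 × 1500 = 4500 mm.
Top and bottom landings: 2 × 1200 = 2400 mm.
Total = 15312 + 4500 + 2400 = 22212 mm.
= 22.21 m.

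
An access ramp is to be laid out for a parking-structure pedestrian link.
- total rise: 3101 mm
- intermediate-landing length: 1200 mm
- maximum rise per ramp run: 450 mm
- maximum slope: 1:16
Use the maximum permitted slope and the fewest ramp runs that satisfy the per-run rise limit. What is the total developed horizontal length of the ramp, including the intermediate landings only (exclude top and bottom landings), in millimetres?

56816 mm

3101 / 450 = 6.89, so 7 ramp runs are needed. That means 6 intermediate landings.
Horizontal run for 3101 mm of rise at 1:16 is 3101 × 16 = 49616 mm.
6 intermediate landings contribute 6 × 1200 = 7200 mm.
Developed length = 49616 + 7200 = 56816 mm.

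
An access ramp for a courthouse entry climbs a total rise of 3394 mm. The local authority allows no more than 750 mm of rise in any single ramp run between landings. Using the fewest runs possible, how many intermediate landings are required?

At most 750 each: 3394/750 = 4.53, giving 5 ramp runs.
5 runs are separated by 4 intermediate landings.

4 intermediate landings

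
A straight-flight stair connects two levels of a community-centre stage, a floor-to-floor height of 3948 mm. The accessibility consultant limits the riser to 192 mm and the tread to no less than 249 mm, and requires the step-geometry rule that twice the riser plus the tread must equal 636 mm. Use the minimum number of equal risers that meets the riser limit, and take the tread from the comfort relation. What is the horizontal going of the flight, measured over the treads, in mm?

5200 mm

⌈3948/192⌉ = 21 risers.
Each riser is 3948/21 = 188 mm (≤ 192 mm).
T = 636 − 2·188 = 260 mm, which satisfies the 249 mm minimum.
21 risers give 20 treads; going = 20 × 260 = 5200 mm.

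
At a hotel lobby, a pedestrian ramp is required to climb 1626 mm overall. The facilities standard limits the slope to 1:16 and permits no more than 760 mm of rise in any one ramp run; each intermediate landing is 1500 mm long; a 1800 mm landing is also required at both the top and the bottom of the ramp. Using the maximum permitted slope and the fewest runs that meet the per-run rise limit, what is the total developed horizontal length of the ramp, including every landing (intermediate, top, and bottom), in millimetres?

32616 mm

1626 / 760 = 2.139 → round up to 3 ramp runs. That means 2 intermediate landings.
Horizontal run for 1626 mm of rise at 1:16 is 1626 × 16 = 26016 mm.
Intermediate landings: 2 × 1500 = 3000 mm.
Top and bottom landings: 2 × 1800 = 3600 mm.
Total = 26016 + 3000 + 3600 = 32616 mm.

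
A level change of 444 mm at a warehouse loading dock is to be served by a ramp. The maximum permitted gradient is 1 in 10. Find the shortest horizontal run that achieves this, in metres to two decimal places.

Run = rise × 10 = 444 × 10 = 4440 mm.
4440 mm = 4.44 m.

4.44 m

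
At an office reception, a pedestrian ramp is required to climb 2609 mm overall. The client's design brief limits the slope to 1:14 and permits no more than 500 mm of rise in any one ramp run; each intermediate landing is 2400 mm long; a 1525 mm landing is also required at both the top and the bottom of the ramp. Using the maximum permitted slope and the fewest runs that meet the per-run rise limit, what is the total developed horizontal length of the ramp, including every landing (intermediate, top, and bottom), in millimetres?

2609 / 500 = 5.22, so 6 ramp runs are needed. That means 5 intermediate landings.
Ramp run (horizontal) at 1:14: 2609 × 14 = 36526 mm.
Intermediate landings: 5 × 2400 = 12000 mm.
Top and bottom landings: 2 × 1525 = 3050 mm.
Total = 36526 + 12000 + 3050 = 51576 mm.

51576 mm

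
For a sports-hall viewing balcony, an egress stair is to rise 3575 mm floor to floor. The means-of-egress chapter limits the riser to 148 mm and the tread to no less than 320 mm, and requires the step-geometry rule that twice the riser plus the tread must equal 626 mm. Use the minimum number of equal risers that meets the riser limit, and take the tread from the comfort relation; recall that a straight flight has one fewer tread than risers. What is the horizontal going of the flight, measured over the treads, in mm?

8160 mm

At most 148 each: 3575/148 = 24.16, giving 25 risers.
Each riser is 3575/25 = 143 mm (≤ 148 mm).
T = 626 − 2·143 = 340 mm, which satisfies the 320 mm minimum.
Going = (25 − 1) × 340 = 8160 mm.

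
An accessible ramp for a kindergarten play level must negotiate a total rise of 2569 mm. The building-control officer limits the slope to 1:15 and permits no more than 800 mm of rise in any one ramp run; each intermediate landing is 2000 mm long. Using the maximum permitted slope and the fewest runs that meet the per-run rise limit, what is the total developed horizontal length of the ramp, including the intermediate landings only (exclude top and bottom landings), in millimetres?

At most 800 each: 2569/800 = 3.21, giving 4 ramp runs. That means 3 intermediate landings.
Ramp run (horizontal) at 1:15: 2569 × 15 = 38535 mm.
Intermediate landings: 3 × 2000 = 6000 mm.
Total developed length = 38535 + 6000 = 44535 mm.

44535 mm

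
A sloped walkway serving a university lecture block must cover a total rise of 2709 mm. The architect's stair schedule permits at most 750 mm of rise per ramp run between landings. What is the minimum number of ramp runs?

4 runs

At most 750 each: 2709/750 = 3.61, giving 4 ramp runs.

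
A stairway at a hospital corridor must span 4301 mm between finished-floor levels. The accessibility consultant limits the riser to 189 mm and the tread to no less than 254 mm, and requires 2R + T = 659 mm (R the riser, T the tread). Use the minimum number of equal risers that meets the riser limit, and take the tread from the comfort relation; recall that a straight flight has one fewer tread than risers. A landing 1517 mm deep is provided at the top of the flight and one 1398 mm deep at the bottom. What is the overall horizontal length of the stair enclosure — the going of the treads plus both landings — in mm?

4301 / 189 = 22.76, so 23 risers are needed.
Each riser is 4301/23 = 187 mm (≤ 189 mm).
T = 659 − 2·187 = 285 mm, which satisfies the 254 mm minimum.
Treads = 23 − 1 = 22; going = 22 × 285 = 6270 mm.
Enclosure = 6270 + 1517 + 1398 = 9185 mm.

9185 mm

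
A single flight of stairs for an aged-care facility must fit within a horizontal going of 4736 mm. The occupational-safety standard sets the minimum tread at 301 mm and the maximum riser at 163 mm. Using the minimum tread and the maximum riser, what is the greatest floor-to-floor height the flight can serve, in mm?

4736 / 301 = 15.73, so 15 treads fit.
Risers = treads + 1 = 16.
Maximum height = 16 × 163 = 2608 mm.

2608 mm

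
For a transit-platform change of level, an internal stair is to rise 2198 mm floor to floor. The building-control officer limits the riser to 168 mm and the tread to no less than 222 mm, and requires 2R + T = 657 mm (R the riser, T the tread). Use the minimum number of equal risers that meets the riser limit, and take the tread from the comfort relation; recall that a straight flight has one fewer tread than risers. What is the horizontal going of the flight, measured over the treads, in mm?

2198 / 168 = 13.083 → round up to 14 risers.
Riser R = 2198 / 14 = 157 mm, within the 168 mm limit.
Tread T = 657 − 2 × 157 = 343 mm (≥ 222 mm).
Treads = 14 − 1 = 13; going = 13 × 343 = 4459 mm.

4459 mm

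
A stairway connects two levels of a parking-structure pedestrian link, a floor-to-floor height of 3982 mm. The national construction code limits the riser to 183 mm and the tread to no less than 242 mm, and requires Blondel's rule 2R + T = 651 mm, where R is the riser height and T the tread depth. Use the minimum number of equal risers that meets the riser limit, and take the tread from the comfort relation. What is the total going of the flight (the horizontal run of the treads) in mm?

6069 mm

3982 / 183 = 21.760 → round up to 22 risers.
Each riser is 3982/22 = 181 mm (≤ 183 mm).
T = 651 − 2·181 = 289 mm, which satisfies the 242 mm minimum.
Treads = 22 − 1 = 21; going = 21 × 289 = 6069 mm.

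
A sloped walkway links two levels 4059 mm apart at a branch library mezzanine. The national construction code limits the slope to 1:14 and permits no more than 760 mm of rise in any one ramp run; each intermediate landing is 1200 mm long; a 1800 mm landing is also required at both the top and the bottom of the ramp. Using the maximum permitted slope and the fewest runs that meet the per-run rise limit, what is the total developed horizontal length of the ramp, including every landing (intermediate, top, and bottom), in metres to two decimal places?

66.43 m

4059 / 760 = 5.341 → round up to 6 ramp runs. That means 5 intermediate landings.
Horizontal run for 4059 mm of rise at 1:14 is 4059 × 14 = 56826 mm.
Intermediate landings: 5 × 1200 = 6000 mm.
Top and bottom landings: 2 × 1800 = 3600 mm.
Total = 56826 + 6000 + 3600 = 66426 mm.
= 66.43 m.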